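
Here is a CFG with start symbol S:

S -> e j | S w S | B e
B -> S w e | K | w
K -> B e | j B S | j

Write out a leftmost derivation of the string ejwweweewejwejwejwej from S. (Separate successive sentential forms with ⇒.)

S ⇒ SwS ⇒ SwSwS ⇒ SwSwSwS ⇒ SwSwSwSwS ⇒ SwSwSwSwSwS ⇒ ejwSwSwSwSwS ⇒ ejwBewSwSwSwS ⇒ ejwSweewSwSwSwS ⇒ ejwBeweewSwSwSwS ⇒ ejwweweewSwSwSwS ⇒ ejwweweewejwSwSwS ⇒ ejwweweewejwejwSwS ⇒ ejwweweewejwejwejwS ⇒ ejwweweewejwejwejwej

S ⇒ SwS   [S -> S w S]
SwS ⇒ SwSwS   [S -> S w S]
SwSwS ⇒ SwSwSwS   [S -> S w S]
SwSwSwS ⇒ SwSwSwSwS   [S -> S w S]
SwSwSwSwS ⇒ SwSwSwSwSwS   [S -> S w S]
SwSwSwSwSwS ⇒ ejwSwSwSwSwS   [S -> e j]
ejwSwSwSwSwS ⇒ ejwBewSwSwSwS   [S -> B e]
ejwBewSwSwSwS ⇒ ejwSweewSwSwSwS   [B -> S w e]
ejwSweewSwSwSwS ⇒ ejwBeweewSwSwSwS   [S -> B e]
ejwBeweewSwSwSwS ⇒ ejwweweewSwSwSwS   [B -> w]
ejwweweewSwSwSwS ⇒ ejwweweewejwSwSwS   [S -> e j]
ejwweweewejwSwSwS ⇒ ejwweweewejwejwSwS   [S -> e j]
ejwweweewejwejwSwS ⇒ ejwweweewejwejwejwS   [S -> e j]
ejwweweewejwejwejwS ⇒ ejwweweewejwejwejwej   [S -> e j]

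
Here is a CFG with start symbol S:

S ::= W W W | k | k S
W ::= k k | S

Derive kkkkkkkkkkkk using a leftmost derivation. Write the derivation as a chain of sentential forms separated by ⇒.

S⇒WWW⇒kkWW⇒kkSW⇒kkkSW⇒kkkkSW⇒kkkkWWWW⇒kkkkkkWWW⇒kkkkkkkkWW⇒kkkkkkkkkkW⇒kkkkkkkkkkkk

S ⇒ WWW   [S ::= W W W]
WWW ⇒ kkWW   [W ::= k k]
kkWW ⇒ kkSW   [W ::= S]
kkSW ⇒ kkkSW   [S ::= k S]
kkkSW ⇒ kkkkSW   [S ::= k S]
kkkkSW ⇒ kkkkWWWW   [S ::= W W W]
kkkkWWWW ⇒ kkkkkkWWW   [W ::= k k]
kkkkkkWWW ⇒ kkkkkkkkWW   [W ::= k k]
kkkkkkkkWW ⇒ kkkkkkkkkkW   [W ::= k k]
kkkkkkkkkkW ⇒ kkkkkkkkkkkk   [W ::= k k]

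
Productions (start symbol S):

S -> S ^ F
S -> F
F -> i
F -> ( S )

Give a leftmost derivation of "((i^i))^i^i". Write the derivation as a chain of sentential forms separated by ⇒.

S ⇒ S^F   [S -> S ^ F]
S^F ⇒ S^F^F   [S -> S ^ F]
S^F^F ⇒ F^F^F   [S -> F]
F^F^F ⇒ (S)^F^F   [F -> ( S )]
(S)^F^F ⇒ (F)^F^F   [S -> F]
(F)^F^F ⇒ ((S))^F^F   [F -> ( S )]
((S))^F^F ⇒ ((S^F))^F^F   [S -> S ^ F]
((S^F))^F^F ⇒ ((F^F))^F^F   [S -> F]
((F^F))^F^F ⇒ ((i^F))^F^F   [F -> i]
((i^F))^F^F ⇒ ((i^i))^F^F   [F -> i]
((i^i))^F^F ⇒ ((i^i))^i^F   [F -> i]
((i^i))^i^F ⇒ ((i^i))^i^i   [F -> i]

S ⇒ S^F ⇒ S^F^F ⇒ F^F^F ⇒ (S)^F^F ⇒ (F)^F^F ⇒ ((S))^F^F ⇒ ((S^F))^F^F ⇒ ((F^F))^F^F ⇒ ((i^F))^F^F ⇒ ((i^i))^F^F ⇒ ((i^i))^i^F ⇒ ((i^i))^i^i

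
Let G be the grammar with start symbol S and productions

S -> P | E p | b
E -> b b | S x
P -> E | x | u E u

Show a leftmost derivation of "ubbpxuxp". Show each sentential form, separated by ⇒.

S ⇒ Ep ⇒ Sxp ⇒ Pxp ⇒ uEuxp ⇒ uSxuxp ⇒ uEpxuxp ⇒ ubbpxuxp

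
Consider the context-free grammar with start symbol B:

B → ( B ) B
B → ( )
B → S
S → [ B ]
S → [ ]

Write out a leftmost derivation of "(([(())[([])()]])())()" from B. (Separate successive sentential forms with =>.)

B => (B)B => ((B)B)B => ((S)B)B => (([B])B)B => (([(B)B])B)B => (([(())B])B)B => (([(())S])B)B => (([(())[B]])B)B => (([(())[(B)B]])B)B => (([(())[(S)B]])B)B => (([(())[([])B]])B)B => (([(())[([])()]])B)B => (([(())[([])()]])())B => (([(())[([])()]])())()

B => (B)B   [B → ( B ) B]
(B)B => ((B)B)B   [B → ( B ) B]
((B)B)B => ((S)B)B   [B → S]
((S)B)B => (([B])B)B   [S → [ B ]]
(([B])B)B => (([(B)B])B)B   [B → ( B ) B]
(([(B)B])B)B => (([(())B])B)B   [B → ( )]
(([(())B])B)B => (([(())S])B)B   [B → S]
(([(())S])B)B => (([(())[B]])B)B   [S → [ B ]]
(([(())[B]])B)B => (([(())[(B)B]])B)B   [B → ( B ) B]
(([(())[(B)B]])B)B => (([(())[(S)B]])B)B   [B → S]
(([(())[(S)B]])B)B => (([(())[([])B]])B)B   [S → [ ]]
(([(())[([])B]])B)B => (([(())[([])()]])B)B   [B → ( )]
(([(())[([])()]])B)B => (([(())[([])()]])())B   [B → ( )]
(([(())[([])()]])())B => (([(())[([])()]])())()   [B → ( )]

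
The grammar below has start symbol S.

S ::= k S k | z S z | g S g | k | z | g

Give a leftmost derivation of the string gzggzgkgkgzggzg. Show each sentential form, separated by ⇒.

S⇒gSg⇒gzSzg⇒gzgSgzg⇒gzggSggzg⇒gzggzSzggzg⇒gzggzgSgzggzg⇒gzggzgkSkgzggzg⇒gzggzgkgkgzggzg

S ⇒ gSg   [S ::= g S g]
gSg ⇒ gzSzg   [S ::= z S z]
gzSzg ⇒ gzgSgzg   [S ::= g S g]
gzgSgzg ⇒ gzggSggzg   [S ::= g S g]
gzggSggzg ⇒ gzggzSzggzg   [S ::= z S z]
gzggzSzggzg ⇒ gzggzgSgzggzg   [S ::= g S g]
gzggzgSgzggzg ⇒ gzggzgkSkgzggzg   [S ::= k S k]
gzggzgkSkgzggzg ⇒ gzggzgkgkgzggzg   [S ::= g]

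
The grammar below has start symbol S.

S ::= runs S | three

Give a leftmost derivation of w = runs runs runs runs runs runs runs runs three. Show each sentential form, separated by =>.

S => runs S => runs runs S => runs runs runs S => runs runs runs runs S => runs runs runs runs runs S => runs runs runs runs runs runs S => runs runs runs runs runs runs runs S => runs runs runs runs runs runs runs runs S => runs runs runs runs runs runs runs runs three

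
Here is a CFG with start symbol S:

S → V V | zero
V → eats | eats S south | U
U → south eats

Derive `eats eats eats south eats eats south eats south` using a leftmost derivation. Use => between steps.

S => V V   [S → V V]
V V => eats V   [V → eats]
eats V => eats eats S south   [V → eats S south]
eats eats S south => eats eats V V south   [S → V V]
eats eats V V south => eats eats eats S south V south   [V → eats S south]
eats eats eats S south V south => eats eats eats V V south V south   [S → V V]
eats eats eats V V south V south => eats eats eats U V south V south   [V → U]
eats eats eats U V south V south => eats eats eats south eats V south V south   [U → south eats]
eats eats eats south eats V south V south => eats eats eats south eats eats south V south   [V → eats]
eats eats eats south eats eats south V south => eats eats eats south eats eats south eats south   [V → eats]

S => V V => eats V => eats eats S south => eats eats V V south => eats eats eats S south V south => eats eats eats V V south V south => eats eats eats U V south V south => eats eats eats south eats V south V south => eats eats eats south eats eats south V south => eats eats eats south eats eats south eats south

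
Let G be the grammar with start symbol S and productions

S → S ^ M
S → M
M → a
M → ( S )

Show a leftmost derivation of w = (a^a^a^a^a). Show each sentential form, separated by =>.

S => M   [S → M]
M => (S)   [M → ( S )]
(S) => (S^M)   [S → S ^ M]
(S^M) => (S^M^M)   [S → S ^ M]
(S^M^M) => (S^M^M^M)   [S → S ^ M]
(S^M^M^M) => (S^M^M^M^M)   [S → S ^ M]
(S^M^M^M^M) => (M^M^M^M^M)   [S → M]
(M^M^M^M^M) => (a^M^M^M^M)   [M → a]
(a^M^M^M^M) => (a^a^M^M^M)   [M → a]
(a^a^M^M^M) => (a^a^a^M^M)   [M → a]
(a^a^a^M^M) => (a^a^a^a^M)   [M → a]
(a^a^a^a^M) => (a^a^a^a^a)   [M → a]

S => M => (S) => (S^M) => (S^M^M) => (S^M^M^M) => (S^M^M^M^M) => (M^M^M^M^M) => (a^M^M^M^M) => (a^a^M^M^M) => (a^a^a^M^M) => (a^a^a^a^M) => (a^a^a^a^a)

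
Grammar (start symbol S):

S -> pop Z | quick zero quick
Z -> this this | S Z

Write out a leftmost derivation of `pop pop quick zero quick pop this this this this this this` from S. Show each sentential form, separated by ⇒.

S ⇒ pop Z ⇒ pop S Z ⇒ pop pop Z Z ⇒ pop pop S Z Z ⇒ pop pop quick zero quick Z Z ⇒ pop pop quick zero quick S Z Z ⇒ pop pop quick zero quick pop Z Z Z ⇒ pop pop quick zero quick pop this this Z Z ⇒ pop pop quick zero quick pop this this this this Z ⇒ pop pop quick zero quick pop this this this this this this

S ⇒ pop Z   [S -> pop Z]
pop Z ⇒ pop S Z   [Z -> S Z]
pop S Z ⇒ pop pop Z Z   [S -> pop Z]
pop pop Z Z ⇒ pop pop S Z Z   [Z -> S Z]
pop pop S Z Z ⇒ pop pop quick zero quick Z Z   [S -> quick zero quick]
pop pop quick zero quick Z Z ⇒ pop pop quick zero quick S Z Z   [Z -> S Z]
pop pop quick zero quick S Z Z ⇒ pop pop quick zero quick pop Z Z Z   [S -> pop Z]
pop pop quick zero quick pop Z Z Z ⇒ pop pop quick zero quick pop this this Z Z   [Z -> this this]
pop pop quick zero quick pop this this Z Z ⇒ pop pop quick zero quick pop this this this this Z   [Z -> this this]
pop pop quick zero quick pop this this this this Z ⇒ pop pop quick zero quick pop this this this this this this   [Z -> this this]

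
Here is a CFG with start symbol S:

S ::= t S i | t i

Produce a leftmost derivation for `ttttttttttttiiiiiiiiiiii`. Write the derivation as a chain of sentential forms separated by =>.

S => tSi   [S ::= t S i]
tSi => ttSii   [S ::= t S i]
ttSii => tttSiii   [S ::= t S i]
tttSiii => ttttSiiii   [S ::= t S i]
ttttSiiii => tttttSiiiii   [S ::= t S i]
tttttSiiiii => ttttttSiiiiii   [S ::= t S i]
ttttttSiiiiii => tttttttSiiiiiii   [S ::= t S i]
tttttttSiiiiiii => ttttttttSiiiiiiii   [S ::= t S i]
ttttttttSiiiiiiii => tttttttttSiiiiiiiii   [S ::= t S i]
tttttttttSiiiiiiiii => ttttttttttSiiiiiiiiii   [S ::= t S i]
ttttttttttSiiiiiiiiii => tttttttttttSiiiiiiiiiii   [S ::= t S i]
tttttttttttSiiiiiiiiiii => ttttttttttttiiiiiiiiiiii   [S ::= t i]

S=>tSi=>ttSii=>tttSiii=>ttttSiiii=>tttttSiiiii=>ttttttSiiiiii=>tttttttSiiiiiii=>ttttttttSiiiiiiii=>tttttttttSiiiiiiiii=>ttttttttttSiiiiiiiiii=>tttttttttttSiiiiiiiiiii=>ttttttttttttiiiiiiiiiiii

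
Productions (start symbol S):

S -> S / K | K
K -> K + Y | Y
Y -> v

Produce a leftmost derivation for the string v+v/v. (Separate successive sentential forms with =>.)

S => S/K   [S -> S / K]
S/K => K/K   [S -> K]
K/K => K+Y/K   [K -> K + Y]
K+Y/K => Y+Y/K   [K -> Y]
Y+Y/K => v+Y/K   [Y -> v]
v+Y/K => v+v/K   [Y -> v]
v+v/K => v+v/Y   [K -> Y]
v+v/Y => v+v/v   [Y -> v]

S => S/K => K/K => K+Y/K => Y+Y/K => v+Y/K => v+v/K => v+v/Y => v+v/v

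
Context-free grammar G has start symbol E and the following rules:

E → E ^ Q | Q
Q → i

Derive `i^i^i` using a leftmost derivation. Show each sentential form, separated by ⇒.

E ⇒ E^Q ⇒ E^Q^Q ⇒ Q^Q^Q ⇒ i^Q^Q ⇒ i^i^Q ⇒ i^i^i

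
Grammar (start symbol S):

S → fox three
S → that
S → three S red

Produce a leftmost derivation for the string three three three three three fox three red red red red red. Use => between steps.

S => three S red => three three S red red => three three three S red red red => three three three three S red red red red => three three three three three S red red red red red => three three three three three fox three red red red red red

S => three S red   [S → three S red]
three S red => three three S red red   [S → three S red]
three three S red red => three three three S red red red   [S → three S red]
three three three S red red red => three three three three S red red red red   [S → three S red]
three three three three S red red red red => three three three three three S red red red red red   [S → three S red]
three three three three three S red red red red red => three three three three three fox three red red red red red   [S → fox three]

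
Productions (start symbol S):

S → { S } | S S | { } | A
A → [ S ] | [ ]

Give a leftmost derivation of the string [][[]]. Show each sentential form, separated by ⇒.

S ⇒ SS ⇒ AS ⇒ []S ⇒ []A ⇒ [][S] ⇒ [][A] ⇒ [][[]]

S ⇒ SS   [S → S S]
SS ⇒ AS   [S → A]
AS ⇒ []S   [A → [ ]]
[]S ⇒ []A   [S → A]
[]A ⇒ [][S]   [A → [ S ]]
[][S] ⇒ [][A]   [S → A]
[][A] ⇒ [][[]]   [A → [ ]]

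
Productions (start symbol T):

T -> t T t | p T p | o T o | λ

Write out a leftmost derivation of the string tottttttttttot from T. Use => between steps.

T => tTt   [T -> t T t]
tTt => toTot   [T -> o T o]
toTot => totTtot   [T -> t T t]
totTtot => tottTttot   [T -> t T t]
tottTttot => totttTtttot   [T -> t T t]
totttTtttot => tottttTttttot   [T -> t T t]
tottttTttttot => totttttTtttttot   [T -> t T t]
totttttTtttttot => tottttttttttot   [T -> λ]

T=>tTt=>toTot=>totTtot=>tottTttot=>totttTtttot=>tottttTttttot=>totttttTtttttot=>tottttttttttot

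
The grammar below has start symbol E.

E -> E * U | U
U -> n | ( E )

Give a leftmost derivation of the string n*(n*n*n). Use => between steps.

E=>E*U=>U*U=>n*U=>n*(E)=>n*(E*U)=>n*(E*U*U)=>n*(U*U*U)=>n*(n*U*U)=>n*(n*n*U)=>n*(n*n*n)

E => E*U   [E -> E * U]
E*U => U*U   [E -> U]
U*U => n*U   [U -> n]
n*U => n*(E)   [U -> ( E )]
n*(E) => n*(E*U)   [E -> E * U]
n*(E*U) => n*(E*U*U)   [E -> E * U]
n*(E*U*U) => n*(U*U*U)   [E -> U]
n*(U*U*U) => n*(n*U*U)   [U -> n]
n*(n*U*U) => n*(n*n*U)   [U -> n]
n*(n*n*U) => n*(n*n*n)   [U -> n]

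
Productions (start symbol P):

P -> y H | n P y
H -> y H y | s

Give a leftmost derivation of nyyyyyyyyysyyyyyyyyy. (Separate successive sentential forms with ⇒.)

P ⇒ nPy   [P -> n P y]
nPy ⇒ nyHy   [P -> y H]
nyHy ⇒ nyyHyy   [H -> y H y]
nyyHyy ⇒ nyyyHyyy   [H -> y H y]
nyyyHyyy ⇒ nyyyyHyyyy   [H -> y H y]
nyyyyHyyyy ⇒ nyyyyyHyyyyy   [H -> y H y]
nyyyyyHyyyyy ⇒ nyyyyyyHyyyyyy   [H -> y H y]
nyyyyyyHyyyyyy ⇒ nyyyyyyyHyyyyyyy   [H -> y H y]
nyyyyyyyHyyyyyyy ⇒ nyyyyyyyyHyyyyyyyy   [H -> y H y]
nyyyyyyyyHyyyyyyyy ⇒ nyyyyyyyyyHyyyyyyyyy   [H -> y H y]
nyyyyyyyyyHyyyyyyyyy ⇒ nyyyyyyyyysyyyyyyyyy   [H -> s]

P ⇒ nPy ⇒ nyHy ⇒ nyyHyy ⇒ nyyyHyyy ⇒ nyyyyHyyyy ⇒ nyyyyyHyyyyy ⇒ nyyyyyyHyyyyyy ⇒ nyyyyyyyHyyyyyyy ⇒ nyyyyyyyyHyyyyyyyy ⇒ nyyyyyyyyyHyyyyyyyyy ⇒ nyyyyyyyyysyyyyyyyyy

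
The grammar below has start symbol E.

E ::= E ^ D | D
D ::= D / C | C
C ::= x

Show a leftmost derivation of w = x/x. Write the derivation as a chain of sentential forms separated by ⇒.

E⇒D⇒D/C⇒C/C⇒x/C⇒x/x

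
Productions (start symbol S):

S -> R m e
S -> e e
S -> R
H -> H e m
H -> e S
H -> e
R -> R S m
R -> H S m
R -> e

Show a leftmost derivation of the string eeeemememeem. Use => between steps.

S => R   [S -> R]
R => RSm   [R -> R S m]
RSm => HSmSm   [R -> H S m]
HSmSm => HemSmSm   [H -> H e m]
HemSmSm => eSemSmSm   [H -> e S]
eSemSmSm => eeeemSmSm   [S -> e e]
eeeemSmSm => eeeemRmemSm   [S -> R m e]
eeeemRmemSm => eeeemememSm   [R -> e]
eeeemememSm => eeeemememeem   [S -> e e]

S => R => RSm => HSmSm => HemSmSm => eSemSmSm => eeeemSmSm => eeeemRmemSm => eeeemememSm => eeeemememeem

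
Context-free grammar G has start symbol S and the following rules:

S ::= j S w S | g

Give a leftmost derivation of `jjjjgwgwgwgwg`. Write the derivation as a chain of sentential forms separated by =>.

S => jSwS => jjSwSwS => jjjSwSwSwS => jjjjSwSwSwSwS => jjjjgwSwSwSwS => jjjjgwgwSwSwS => jjjjgwgwgwSwS => jjjjgwgwgwgwS => jjjjgwgwgwgwg

S => jSwS   [S ::= j S w S]
jSwS => jjSwSwS   [S ::= j S w S]
jjSwSwS => jjjSwSwSwS   [S ::= j S w S]
jjjSwSwSwS => jjjjSwSwSwSwS   [S ::= j S w S]
jjjjSwSwSwSwS => jjjjgwSwSwSwS   [S ::= g]
jjjjgwSwSwSwS => jjjjgwgwSwSwS   [S ::= g]
jjjjgwgwSwSwS => jjjjgwgwgwSwS   [S ::= g]
jjjjgwgwgwSwS => jjjjgwgwgwgwS   [S ::= g]
jjjjgwgwgwgwS => jjjjgwgwgwgwg   [S ::= g]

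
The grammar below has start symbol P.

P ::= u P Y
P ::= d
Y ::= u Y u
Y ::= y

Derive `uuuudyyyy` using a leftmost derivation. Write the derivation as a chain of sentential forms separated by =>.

P=>uPY=>uuPYY=>uuuPYYY=>uuuuPYYYY=>uuuudYYYY=>uuuudyYYY=>uuuudyyYY=>uuuudyyyY=>uuuudyyyy

P => uPY   [P ::= u P Y]
uPY => uuPYY   [P ::= u P Y]
uuPYY => uuuPYYY   [P ::= u P Y]
uuuPYYY => uuuuPYYYY   [P ::= u P Y]
uuuuPYYYY => uuuudYYYY   [P ::= d]
uuuudYYYY => uuuudyYYY   [Y ::= y]
uuuudyYYY => uuuudyyYY   [Y ::= y]
uuuudyyYY => uuuudyyyY   [Y ::= y]
uuuudyyyY => uuuudyyyy   [Y ::= y]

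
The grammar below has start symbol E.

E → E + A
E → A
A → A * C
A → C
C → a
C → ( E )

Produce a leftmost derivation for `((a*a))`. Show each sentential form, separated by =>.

E => A => C => (E) => (A) => (C) => ((E)) => ((A)) => ((A*C)) => ((C*C)) => ((a*C)) => ((a*a))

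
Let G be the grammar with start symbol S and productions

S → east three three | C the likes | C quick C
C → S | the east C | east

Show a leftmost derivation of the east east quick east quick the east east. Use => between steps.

S => C quick C   [S → C quick C]
C quick C => the east C quick C   [C → the east C]
the east C quick C => the east east quick C   [C → east]
the east east quick C => the east east quick S   [C → S]
the east east quick S => the east east quick C quick C   [S → C quick C]
the east east quick C quick C => the east east quick east quick C   [C → east]
the east east quick east quick C => the east east quick east quick the east C   [C → the east C]
the east east quick east quick the east C => the east east quick east quick the east east   [C → east]

S => C quick C => the east C quick C => the east east quick C => the east east quick S => the east east quick C quick C => the east east quick east quick C => the east east quick east quick the east C => the east east quick east quick the east east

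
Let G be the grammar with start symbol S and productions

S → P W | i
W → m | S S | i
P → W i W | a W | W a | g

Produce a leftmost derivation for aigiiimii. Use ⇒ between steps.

S ⇒ PW ⇒ aWW ⇒ aiW ⇒ aiSS ⇒ aiPWS ⇒ aiWiWWS ⇒ aiSSiWWS ⇒ aiPWSiWWS ⇒ aigWSiWWS ⇒ aigiSiWWS ⇒ aigiiiWWS ⇒ aigiiimWS ⇒ aigiiimiS ⇒ aigiiimii

S ⇒ PW   [S → P W]
PW ⇒ aWW   [P → a W]
aWW ⇒ aiW   [W → i]
aiW ⇒ aiSS   [W → S S]
aiSS ⇒ aiPWS   [S → P W]
aiPWS ⇒ aiWiWWS   [P → W i W]
aiWiWWS ⇒ aiSSiWWS   [W → S S]
aiSSiWWS ⇒ aiPWSiWWS   [S → P W]
aiPWSiWWS ⇒ aigWSiWWS   [P → g]
aigWSiWWS ⇒ aigiSiWWS   [W → i]
aigiSiWWS ⇒ aigiiiWWS   [S → i]
aigiiiWWS ⇒ aigiiimWS   [W → m]
aigiiimWS ⇒ aigiiimiS   [W → i]
aigiiimiS ⇒ aigiiimii   [S → i]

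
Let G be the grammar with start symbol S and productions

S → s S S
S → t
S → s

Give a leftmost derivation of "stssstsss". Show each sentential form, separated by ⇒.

S ⇒ sSS   [S → s S S]
sSS ⇒ stS   [S → t]
stS ⇒ stsSS   [S → s S S]
stsSS ⇒ stssSSS   [S → s S S]
stssSSS ⇒ stsssSSSS   [S → s S S]
stsssSSSS ⇒ stssstSSS   [S → t]
stssstSSS ⇒ stssstsSS   [S → s]
stssstsSS ⇒ stssstssS   [S → s]
stssstssS ⇒ stssstsss   [S → s]

S⇒sSS⇒stS⇒stsSS⇒stssSSS⇒stsssSSSS⇒stssstSSS⇒stssstsSS⇒stssstssS⇒stssstsss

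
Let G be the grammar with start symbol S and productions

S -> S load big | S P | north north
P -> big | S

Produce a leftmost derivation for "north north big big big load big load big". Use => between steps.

S => S load big => S load big load big => S P load big load big => S P P load big load big => S P P P load big load big => north north P P P load big load big => north north big P P load big load big => north north big big P load big load big => north north big big big load big load big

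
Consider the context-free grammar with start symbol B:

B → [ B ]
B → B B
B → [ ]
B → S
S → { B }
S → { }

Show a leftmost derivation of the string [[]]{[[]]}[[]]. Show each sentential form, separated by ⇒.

B ⇒ BB ⇒ [B]B ⇒ [[]]B ⇒ [[]]BB ⇒ [[]]SB ⇒ [[]]{B}B ⇒ [[]]{[B]}B ⇒ [[]]{[[]]}B ⇒ [[]]{[[]]}[B] ⇒ [[]]{[[]]}[[]]

B ⇒ BB   [B → B B]
BB ⇒ [B]B   [B → [ B ]]
[B]B ⇒ [[]]B   [B → [ ]]
[[]]B ⇒ [[]]BB   [B → B B]
[[]]BB ⇒ [[]]SB   [B → S]
[[]]SB ⇒ [[]]{B}B   [S → { B }]
[[]]{B}B ⇒ [[]]{[B]}B   [B → [ B ]]
[[]]{[B]}B ⇒ [[]]{[[]]}B   [B → [ ]]
[[]]{[[]]}B ⇒ [[]]{[[]]}[B]   [B → [ B ]]
[[]]{[[]]}[B] ⇒ [[]]{[[]]}[[]]   [B → [ ]]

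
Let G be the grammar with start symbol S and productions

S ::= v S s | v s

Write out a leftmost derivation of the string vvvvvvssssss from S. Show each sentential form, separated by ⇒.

S ⇒ vSs   [S ::= v S s]
vSs ⇒ vvSss   [S ::= v S s]
vvSss ⇒ vvvSsss   [S ::= v S s]
vvvSsss ⇒ vvvvSssss   [S ::= v S s]
vvvvSssss ⇒ vvvvvSsssss   [S ::= v S s]
vvvvvSsssss ⇒ vvvvvvssssss   [S ::= v s]

S⇒vSs⇒vvSss⇒vvvSsss⇒vvvvSssss⇒vvvvvSsssss⇒vvvvvvssssss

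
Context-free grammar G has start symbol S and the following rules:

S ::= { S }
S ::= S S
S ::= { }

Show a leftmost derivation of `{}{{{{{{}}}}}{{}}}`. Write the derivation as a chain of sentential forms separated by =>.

S=>SS=>{}S=>{}{S}=>{}{SS}=>{}{{S}S}=>{}{{{S}}S}=>{}{{{{S}}}S}=>{}{{{{{S}}}}S}=>{}{{{{{{}}}}}S}=>{}{{{{{{}}}}}{S}}=>{}{{{{{{}}}}}{{}}}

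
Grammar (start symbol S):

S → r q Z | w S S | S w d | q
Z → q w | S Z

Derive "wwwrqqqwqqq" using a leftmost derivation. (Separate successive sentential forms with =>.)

S => wSS => wwSSS => wwwSSSS => wwwrqZSSS => wwwrqSZSSS => wwwrqqZSSS => wwwrqqqwSSS => wwwrqqqwqSS => wwwrqqqwqqS => wwwrqqqwqqq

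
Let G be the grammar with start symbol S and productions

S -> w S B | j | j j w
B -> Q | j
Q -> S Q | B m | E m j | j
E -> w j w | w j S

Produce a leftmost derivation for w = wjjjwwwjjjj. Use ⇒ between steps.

S ⇒ wSB   [S -> w S B]
wSB ⇒ wjB   [S -> j]
wjB ⇒ wjQ   [B -> Q]
wjQ ⇒ wjSQ   [Q -> S Q]
wjSQ ⇒ wjjjwQ   [S -> j j w]
wjjjwQ ⇒ wjjjwSQ   [Q -> S Q]
wjjjwSQ ⇒ wjjjwwSBQ   [S -> w S B]
wjjjwwSBQ ⇒ wjjjwwwSBBQ   [S -> w S B]
wjjjwwwSBBQ ⇒ wjjjwwwjBBQ   [S -> j]
wjjjwwwjBBQ ⇒ wjjjwwwjjBQ   [B -> j]
wjjjwwwjjBQ ⇒ wjjjwwwjjjQ   [B -> j]
wjjjwwwjjjQ ⇒ wjjjwwwjjjj   [Q -> j]

S ⇒ wSB ⇒ wjB ⇒ wjQ ⇒ wjSQ ⇒ wjjjwQ ⇒ wjjjwSQ ⇒ wjjjwwSBQ ⇒ wjjjwwwSBBQ ⇒ wjjjwwwjBBQ ⇒ wjjjwwwjjBQ ⇒ wjjjwwwjjjQ ⇒ wjjjwwwjjjj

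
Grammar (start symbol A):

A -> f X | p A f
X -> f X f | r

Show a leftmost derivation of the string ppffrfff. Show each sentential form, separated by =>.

A => pAf => ppAff => ppfXff => ppffXfff => ppffrfff

A => pAf   [A -> p A f]
pAf => ppAff   [A -> p A f]
ppAff => ppfXff   [A -> f X]
ppfXff => ppffXfff   [X -> f X f]
ppffXfff => ppffrfff   [X -> r]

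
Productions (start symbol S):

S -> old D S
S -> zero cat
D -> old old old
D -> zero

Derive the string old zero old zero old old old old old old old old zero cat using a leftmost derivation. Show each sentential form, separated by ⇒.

S ⇒ old D S ⇒ old zero S ⇒ old zero old D S ⇒ old zero old zero S ⇒ old zero old zero old D S ⇒ old zero old zero old old old old S ⇒ old zero old zero old old old old old D S ⇒ old zero old zero old old old old old old old old S ⇒ old zero old zero old old old old old old old old zero cat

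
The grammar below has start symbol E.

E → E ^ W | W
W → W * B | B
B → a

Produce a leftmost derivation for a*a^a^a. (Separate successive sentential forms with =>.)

E=>E^W=>E^W^W=>W^W^W=>W*B^W^W=>B*B^W^W=>a*B^W^W=>a*a^W^W=>a*a^B^W=>a*a^a^W=>a*a^a^B=>a*a^a^a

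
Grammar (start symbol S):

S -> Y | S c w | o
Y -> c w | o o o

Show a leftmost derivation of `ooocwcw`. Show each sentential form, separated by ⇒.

S ⇒ Scw ⇒ Scwcw ⇒ Ycwcw ⇒ ooocwcw

S ⇒ Scw   [S -> S c w]
Scw ⇒ Scwcw   [S -> S c w]
Scwcw ⇒ Ycwcw   [S -> Y]
Ycwcw ⇒ ooocwcw   [Y -> o o o]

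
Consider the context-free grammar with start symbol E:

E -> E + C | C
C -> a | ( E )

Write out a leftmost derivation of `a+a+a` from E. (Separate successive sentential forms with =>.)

E=>E+C=>E+C+C=>C+C+C=>a+C+C=>a+a+C=>a+a+a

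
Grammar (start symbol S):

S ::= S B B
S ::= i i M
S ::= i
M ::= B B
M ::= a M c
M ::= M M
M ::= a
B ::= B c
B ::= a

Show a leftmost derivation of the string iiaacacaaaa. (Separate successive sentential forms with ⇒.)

S ⇒ SBB   [S ::= S B B]
SBB ⇒ SBBBB   [S ::= S B B]
SBBBB ⇒ iiMBBBB   [S ::= i i M]
iiMBBBB ⇒ iiaMcBBBB   [M ::= a M c]
iiaMcBBBB ⇒ iiaBBcBBBB   [M ::= B B]
iiaBBcBBBB ⇒ iiaBcBcBBBB   [B ::= B c]
iiaBcBcBBBB ⇒ iiaacBcBBBB   [B ::= a]
iiaacBcBBBB ⇒ iiaacacBBBB   [B ::= a]
iiaacacBBBB ⇒ iiaacacaBBB   [B ::= a]
iiaacacaBBB ⇒ iiaacacaaBB   [B ::= a]
iiaacacaaBB ⇒ iiaacacaaaB   [B ::= a]
iiaacacaaaB ⇒ iiaacacaaaa   [B ::= a]

S ⇒ SBB ⇒ SBBBB ⇒ iiMBBBB ⇒ iiaMcBBBB ⇒ iiaBBcBBBB ⇒ iiaBcBcBBBB ⇒ iiaacBcBBBB ⇒ iiaacacBBBB ⇒ iiaacacaBBB ⇒ iiaacacaaBB ⇒ iiaacacaaaB ⇒ iiaacacaaaa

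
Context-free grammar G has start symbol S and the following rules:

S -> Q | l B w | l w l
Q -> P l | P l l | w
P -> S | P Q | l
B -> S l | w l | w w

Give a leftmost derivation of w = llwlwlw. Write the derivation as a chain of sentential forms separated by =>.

S => lBw   [S -> l B w]
lBw => lSlw   [B -> S l]
lSlw => llBwlw   [S -> l B w]
llBwlw => llSlwlw   [B -> S l]
llSlwlw => llQlwlw   [S -> Q]
llQlwlw => llwlwlw   [Q -> w]

S=>lBw=>lSlw=>llBwlw=>llSlwlw=>llQlwlw=>llwlwlw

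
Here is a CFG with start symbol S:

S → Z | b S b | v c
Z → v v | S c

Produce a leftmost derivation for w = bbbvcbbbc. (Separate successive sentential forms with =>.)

S=>Z=>Sc=>bSbc=>bbSbbc=>bbbSbbbc=>bbbvcbbbc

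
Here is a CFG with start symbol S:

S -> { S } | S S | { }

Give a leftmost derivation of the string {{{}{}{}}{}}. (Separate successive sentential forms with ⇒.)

S ⇒ {S} ⇒ {SS} ⇒ {{S}S} ⇒ {{SS}S} ⇒ {{SSS}S} ⇒ {{{}SS}S} ⇒ {{{}{}S}S} ⇒ {{{}{}{}}S} ⇒ {{{}{}{}}{}}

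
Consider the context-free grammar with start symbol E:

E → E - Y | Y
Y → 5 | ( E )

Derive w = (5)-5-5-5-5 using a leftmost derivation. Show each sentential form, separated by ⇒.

E ⇒ E-Y ⇒ E-Y-Y ⇒ E-Y-Y-Y ⇒ E-Y-Y-Y-Y ⇒ Y-Y-Y-Y-Y ⇒ (E)-Y-Y-Y-Y ⇒ (Y)-Y-Y-Y-Y ⇒ (5)-Y-Y-Y-Y ⇒ (5)-5-Y-Y-Y ⇒ (5)-5-5-Y-Y ⇒ (5)-5-5-5-Y ⇒ (5)-5-5-5-5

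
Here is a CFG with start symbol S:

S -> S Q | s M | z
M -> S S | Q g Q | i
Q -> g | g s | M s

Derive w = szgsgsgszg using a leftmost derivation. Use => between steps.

S => SQ => sMQ => sSSQ => sSQSQ => sSQQSQ => sSQQQSQ => szQQQSQ => szgsQQSQ => szgsgsQSQ => szgsgsgsSQ => szgsgsgszQ => szgsgsgszg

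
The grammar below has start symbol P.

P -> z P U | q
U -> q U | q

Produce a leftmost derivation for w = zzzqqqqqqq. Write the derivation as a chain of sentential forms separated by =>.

P => zPU => zzPUU => zzzPUUU => zzzqUUU => zzzqqUUU => zzzqqqUUU => zzzqqqqUU => zzzqqqqqUU => zzzqqqqqqU => zzzqqqqqqq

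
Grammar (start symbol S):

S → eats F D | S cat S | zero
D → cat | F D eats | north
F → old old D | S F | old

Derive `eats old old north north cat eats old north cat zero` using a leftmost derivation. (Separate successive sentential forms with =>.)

S => S cat S => S cat S cat S => eats F D cat S cat S => eats old old D D cat S cat S => eats old old north D cat S cat S => eats old old north north cat S cat S => eats old old north north cat eats F D cat S => eats old old north north cat eats old D cat S => eats old old north north cat eats old north cat S => eats old old north north cat eats old north cat zero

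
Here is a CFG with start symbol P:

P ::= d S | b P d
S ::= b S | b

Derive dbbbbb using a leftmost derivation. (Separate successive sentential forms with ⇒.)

P ⇒ dS ⇒ dbS ⇒ dbbS ⇒ dbbbS ⇒ dbbbbS ⇒ dbbbbb

P ⇒ dS   [P ::= d S]
dS ⇒ dbS   [S ::= b S]
dbS ⇒ dbbS   [S ::= b S]
dbbS ⇒ dbbbS   [S ::= b S]
dbbbS ⇒ dbbbbS   [S ::= b S]
dbbbbS ⇒ dbbbbb   [S ::= b]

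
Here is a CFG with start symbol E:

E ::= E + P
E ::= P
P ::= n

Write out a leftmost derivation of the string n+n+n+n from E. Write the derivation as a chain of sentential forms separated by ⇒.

E ⇒ E+P   [E ::= E + P]
E+P ⇒ E+P+P   [E ::= E + P]
E+P+P ⇒ E+P+P+P   [E ::= E + P]
E+P+P+P ⇒ P+P+P+P   [E ::= P]
P+P+P+P ⇒ n+P+P+P   [P ::= n]
n+P+P+P ⇒ n+n+P+P   [P ::= n]
n+n+P+P ⇒ n+n+n+P   [P ::= n]
n+n+n+P ⇒ n+n+n+n   [P ::= n]

E ⇒ E+P ⇒ E+P+P ⇒ E+P+P+P ⇒ P+P+P+P ⇒ n+P+P+P ⇒ n+n+P+P ⇒ n+n+n+P ⇒ n+n+n+n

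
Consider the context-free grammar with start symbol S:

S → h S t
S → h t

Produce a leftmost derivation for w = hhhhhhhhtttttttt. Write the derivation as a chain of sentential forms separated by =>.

S => hSt   [S → h S t]
hSt => hhStt   [S → h S t]
hhStt => hhhSttt   [S → h S t]
hhhSttt => hhhhStttt   [S → h S t]
hhhhStttt => hhhhhSttttt   [S → h S t]
hhhhhSttttt => hhhhhhStttttt   [S → h S t]
hhhhhhStttttt => hhhhhhhSttttttt   [S → h S t]
hhhhhhhSttttttt => hhhhhhhhtttttttt   [S → h t]

S => hSt => hhStt => hhhSttt => hhhhStttt => hhhhhSttttt => hhhhhhStttttt => hhhhhhhSttttttt => hhhhhhhhtttttttt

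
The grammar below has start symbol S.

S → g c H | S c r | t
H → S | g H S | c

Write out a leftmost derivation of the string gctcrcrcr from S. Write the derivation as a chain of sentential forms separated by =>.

S => Scr => Scrcr => gcHcrcr => gcScrcr => gcScrcrcr => gctcrcrcr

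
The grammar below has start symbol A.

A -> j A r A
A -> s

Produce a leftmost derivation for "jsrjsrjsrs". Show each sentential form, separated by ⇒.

A ⇒ jArA   [A -> j A r A]
jArA ⇒ jsrA   [A -> s]
jsrA ⇒ jsrjArA   [A -> j A r A]
jsrjArA ⇒ jsrjsrA   [A -> s]
jsrjsrA ⇒ jsrjsrjArA   [A -> j A r A]
jsrjsrjArA ⇒ jsrjsrjsrA   [A -> s]
jsrjsrjsrA ⇒ jsrjsrjsrs   [A -> s]

A⇒jArA⇒jsrA⇒jsrjArA⇒jsrjsrA⇒jsrjsrjArA⇒jsrjsrjsrA⇒jsrjsrjsrs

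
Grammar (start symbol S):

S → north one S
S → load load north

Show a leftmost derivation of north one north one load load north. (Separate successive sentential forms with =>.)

S => north one S => north one north one S => north one north one load load north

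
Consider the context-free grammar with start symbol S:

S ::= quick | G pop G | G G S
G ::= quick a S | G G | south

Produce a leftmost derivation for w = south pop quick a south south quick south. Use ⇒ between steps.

S ⇒ G pop G   [S ::= G pop G]
G pop G ⇒ south pop G   [G ::= south]
south pop G ⇒ south pop G G   [G ::= G G]
south pop G G ⇒ south pop quick a S G   [G ::= quick a S]
south pop quick a S G ⇒ south pop quick a G G S G   [S ::= G G S]
south pop quick a G G S G ⇒ south pop quick a south G S G   [G ::= south]
south pop quick a south G S G ⇒ south pop quick a south south S G   [G ::= south]
south pop quick a south south S G ⇒ south pop quick a south south quick G   [S ::= quick]
south pop quick a south south quick G ⇒ south pop quick a south south quick south   [G ::= south]

S ⇒ G pop G ⇒ south pop G ⇒ south pop G G ⇒ south pop quick a S G ⇒ south pop quick a G G S G ⇒ south pop quick a south G S G ⇒ south pop quick a south south S G ⇒ south pop quick a south south quick G ⇒ south pop quick a south south quick south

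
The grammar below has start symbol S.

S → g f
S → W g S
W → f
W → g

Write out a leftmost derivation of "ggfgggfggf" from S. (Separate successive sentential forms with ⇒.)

S ⇒ WgS ⇒ ggS ⇒ ggWgS ⇒ ggfgS ⇒ ggfgWgS ⇒ ggfgggS ⇒ ggfgggWgS ⇒ ggfgggfgS ⇒ ggfgggfggf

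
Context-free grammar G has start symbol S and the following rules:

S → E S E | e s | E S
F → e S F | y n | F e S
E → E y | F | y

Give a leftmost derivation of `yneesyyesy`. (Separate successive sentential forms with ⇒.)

S ⇒ ESE ⇒ EySE ⇒ EyySE ⇒ FyySE ⇒ FeSyySE ⇒ yneSyySE ⇒ yneesyySE ⇒ yneesyyesE ⇒ yneesyyesy

S ⇒ ESE   [S → E S E]
ESE ⇒ EySE   [E → E y]
EySE ⇒ EyySE   [E → E y]
EyySE ⇒ FyySE   [E → F]
FyySE ⇒ FeSyySE   [F → F e S]
FeSyySE ⇒ yneSyySE   [F → y n]
yneSyySE ⇒ yneesyySE   [S → e s]
yneesyySE ⇒ yneesyyesE   [S → e s]
yneesyyesE ⇒ yneesyyesy   [E → y]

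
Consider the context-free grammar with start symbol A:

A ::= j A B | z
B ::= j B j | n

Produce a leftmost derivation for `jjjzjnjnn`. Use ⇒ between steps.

A ⇒ jAB ⇒ jjABB ⇒ jjjABBB ⇒ jjjzBBB ⇒ jjjzjBjBB ⇒ jjjzjnjBB ⇒ jjjzjnjnB ⇒ jjjzjnjnn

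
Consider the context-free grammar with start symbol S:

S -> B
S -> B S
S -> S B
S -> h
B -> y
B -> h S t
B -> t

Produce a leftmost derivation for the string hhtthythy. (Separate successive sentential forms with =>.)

S => SB   [S -> S B]
SB => BSB   [S -> B S]
BSB => hStSB   [B -> h S t]
hStSB => hBStSB   [S -> B S]
hBStSB => hhStStSB   [B -> h S t]
hhStStSB => hhBtStSB   [S -> B]
hhBtStSB => hhttStSB   [B -> t]
hhttStSB => hhttSBtSB   [S -> S B]
hhttSBtSB => hhtthBtSB   [S -> h]
hhtthBtSB => hhtthytSB   [B -> y]
hhtthytSB => hhtthythB   [S -> h]
hhtthythB => hhtthythy   [B -> y]

S => SB => BSB => hStSB => hBStSB => hhStStSB => hhBtStSB => hhttStSB => hhttSBtSB => hhtthBtSB => hhtthytSB => hhtthythB => hhtthythy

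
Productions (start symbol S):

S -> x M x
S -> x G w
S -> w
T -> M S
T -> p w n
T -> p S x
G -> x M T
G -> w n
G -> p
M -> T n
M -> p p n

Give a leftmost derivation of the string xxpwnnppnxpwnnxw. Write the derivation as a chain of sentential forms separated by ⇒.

S ⇒ xGw   [S -> x G w]
xGw ⇒ xxMTw   [G -> x M T]
xxMTw ⇒ xxTnTw   [M -> T n]
xxTnTw ⇒ xxpwnnTw   [T -> p w n]
xxpwnnTw ⇒ xxpwnnMSw   [T -> M S]
xxpwnnMSw ⇒ xxpwnnppnSw   [M -> p p n]
xxpwnnppnSw ⇒ xxpwnnppnxMxw   [S -> x M x]
xxpwnnppnxMxw ⇒ xxpwnnppnxTnxw   [M -> T n]
xxpwnnppnxTnxw ⇒ xxpwnnppnxpwnnxw   [T -> p w n]

S⇒xGw⇒xxMTw⇒xxTnTw⇒xxpwnnTw⇒xxpwnnMSw⇒xxpwnnppnSw⇒xxpwnnppnxMxw⇒xxpwnnppnxTnxw⇒xxpwnnppnxpwnnxw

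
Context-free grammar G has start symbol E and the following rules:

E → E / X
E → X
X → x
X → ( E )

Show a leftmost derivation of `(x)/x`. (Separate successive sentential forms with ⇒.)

E ⇒ E/X   [E → E / X]
E/X ⇒ X/X   [E → X]
X/X ⇒ (E)/X   [X → ( E )]
(E)/X ⇒ (X)/X   [E → X]
(X)/X ⇒ (x)/X   [X → x]
(x)/X ⇒ (x)/x   [X → x]

E ⇒ E/X ⇒ X/X ⇒ (E)/X ⇒ (X)/X ⇒ (x)/X ⇒ (x)/x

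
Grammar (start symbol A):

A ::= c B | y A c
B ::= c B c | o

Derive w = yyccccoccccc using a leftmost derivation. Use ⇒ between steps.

A ⇒ yAc ⇒ yyAcc ⇒ yycBcc ⇒ yyccBccc ⇒ yycccBcccc ⇒ yyccccBccccc ⇒ yyccccoccccc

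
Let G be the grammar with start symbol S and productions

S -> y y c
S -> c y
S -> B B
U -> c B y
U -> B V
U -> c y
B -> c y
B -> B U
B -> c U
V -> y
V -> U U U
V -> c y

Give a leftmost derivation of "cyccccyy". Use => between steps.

S => BB   [S -> B B]
BB => cyB   [B -> c y]
cyB => cycU   [B -> c U]
cycU => cyccBy   [U -> c B y]
cyccBy => cycccUy   [B -> c U]
cycccUy => cyccccyy   [U -> c y]

S => BB => cyB => cycU => cyccBy => cycccUy => cyccccyy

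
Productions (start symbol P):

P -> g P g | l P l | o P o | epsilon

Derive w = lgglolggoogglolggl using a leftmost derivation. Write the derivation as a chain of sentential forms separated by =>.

P => lPl   [P -> l P l]
lPl => lgPgl   [P -> g P g]
lgPgl => lggPggl   [P -> g P g]
lggPggl => lgglPlggl   [P -> l P l]
lgglPlggl => lggloPolggl   [P -> o P o]
lggloPolggl => lgglolPlolggl   [P -> l P l]
lgglolPlolggl => lgglolgPglolggl   [P -> g P g]
lgglolgPglolggl => lgglolggPgglolggl   [P -> g P g]
lgglolggPgglolggl => lgglolggoPogglolggl   [P -> o P o]
lgglolggoPogglolggl => lgglolggoogglolggl   [P -> epsilon]

P => lPl => lgPgl => lggPggl => lgglPlggl => lggloPolggl => lgglolPlolggl => lgglolgPglolggl => lgglolggPgglolggl => lgglolggoPogglolggl => lgglolggoogglolggl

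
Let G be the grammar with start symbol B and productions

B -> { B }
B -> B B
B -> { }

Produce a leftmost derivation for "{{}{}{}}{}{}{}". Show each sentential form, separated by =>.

B => BB => BBB => BBBB => {B}BBB => {BB}BBB => {BBB}BBB => {{}BB}BBB => {{}{}B}BBB => {{}{}{}}BBB => {{}{}{}}{}BB => {{}{}{}}{}{}B => {{}{}{}}{}{}{}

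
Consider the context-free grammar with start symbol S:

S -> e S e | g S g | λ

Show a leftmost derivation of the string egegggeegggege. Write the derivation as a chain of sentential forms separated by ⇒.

S ⇒ eSe   [S -> e S e]
eSe ⇒ egSge   [S -> g S g]
egSge ⇒ egeSege   [S -> e S e]
egeSege ⇒ egegSgege   [S -> g S g]
egegSgege ⇒ egeggSggege   [S -> g S g]
egeggSggege ⇒ egegggSgggege   [S -> g S g]
egegggSgggege ⇒ egegggeSegggege   [S -> e S e]
egegggeSegggege ⇒ egegggeegggege   [S -> λ]

S⇒eSe⇒egSge⇒egeSege⇒egegSgege⇒egeggSggege⇒egegggSgggege⇒egegggeSegggege⇒egegggeegggege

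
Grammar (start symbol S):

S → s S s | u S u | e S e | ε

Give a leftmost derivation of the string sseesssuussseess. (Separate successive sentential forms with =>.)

S => sSs => ssSss => sseSess => sseeSeess => sseesSseess => sseessSsseess => sseesssSssseess => sseesssuSussseess => sseesssuussseess

S => sSs   [S → s S s]
sSs => ssSss   [S → s S s]
ssSss => sseSess   [S → e S e]
sseSess => sseeSeess   [S → e S e]
sseeSeess => sseesSseess   [S → s S s]
sseesSseess => sseessSsseess   [S → s S s]
sseessSsseess => sseesssSssseess   [S → s S s]
sseesssSssseess => sseesssuSussseess   [S → u S u]
sseesssuSussseess => sseesssuussseess   [S → ε]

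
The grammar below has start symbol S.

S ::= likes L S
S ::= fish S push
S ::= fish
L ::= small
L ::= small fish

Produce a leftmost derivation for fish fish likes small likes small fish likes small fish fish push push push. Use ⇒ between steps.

S ⇒ fish S push ⇒ fish fish S push push ⇒ fish fish likes L S push push ⇒ fish fish likes small S push push ⇒ fish fish likes small likes L S push push ⇒ fish fish likes small likes small S push push ⇒ fish fish likes small likes small fish S push push push ⇒ fish fish likes small likes small fish likes L S push push push ⇒ fish fish likes small likes small fish likes small fish S push push push ⇒ fish fish likes small likes small fish likes small fish fish push push push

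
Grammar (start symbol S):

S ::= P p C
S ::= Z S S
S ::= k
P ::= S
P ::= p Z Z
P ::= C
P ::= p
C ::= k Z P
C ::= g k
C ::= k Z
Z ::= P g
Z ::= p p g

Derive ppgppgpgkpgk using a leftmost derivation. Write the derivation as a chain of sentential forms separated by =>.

S => PpC   [S ::= P p C]
PpC => SpC   [P ::= S]
SpC => PpCpC   [S ::= P p C]
PpCpC => pZZpCpC   [P ::= p Z Z]
pZZpCpC => pPgZpCpC   [Z ::= P g]
pPgZpCpC => ppgZpCpC   [P ::= p]
ppgZpCpC => ppgppgpCpC   [Z ::= p p g]
ppgppgpCpC => ppgppgpgkpC   [C ::= g k]
ppgppgpgkpC => ppgppgpgkpgk   [C ::= g k]

S=>PpC=>SpC=>PpCpC=>pZZpCpC=>pPgZpCpC=>ppgZpCpC=>ppgppgpCpC=>ppgppgpgkpC=>ppgppgpgkpgk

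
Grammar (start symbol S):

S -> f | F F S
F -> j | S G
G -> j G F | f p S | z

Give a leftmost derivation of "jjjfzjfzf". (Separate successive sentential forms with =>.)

S => FFS   [S -> F F S]
FFS => jFS   [F -> j]
jFS => jSGS   [F -> S G]
jSGS => jFFSGS   [S -> F F S]
jFFSGS => jSGFSGS   [F -> S G]
jSGFSGS => jFFSGFSGS   [S -> F F S]
jFFSGFSGS => jjFSGFSGS   [F -> j]
jjFSGFSGS => jjjSGFSGS   [F -> j]
jjjSGFSGS => jjjfGFSGS   [S -> f]
jjjfGFSGS => jjjfzFSGS   [G -> z]
jjjfzFSGS => jjjfzjSGS   [F -> j]
jjjfzjSGS => jjjfzjfGS   [S -> f]
jjjfzjfGS => jjjfzjfzS   [G -> z]
jjjfzjfzS => jjjfzjfzf   [S -> f]

S=>FFS=>jFS=>jSGS=>jFFSGS=>jSGFSGS=>jFFSGFSGS=>jjFSGFSGS=>jjjSGFSGS=>jjjfGFSGS=>jjjfzFSGS=>jjjfzjSGS=>jjjfzjfGS=>jjjfzjfzS=>jjjfzjfzf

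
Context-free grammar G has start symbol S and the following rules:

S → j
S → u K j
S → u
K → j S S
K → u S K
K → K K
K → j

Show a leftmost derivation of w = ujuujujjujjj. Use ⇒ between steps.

S⇒uKj⇒ujSSj⇒ujuSj⇒ujuuKjj⇒ujuuKKjj⇒ujuujSSKjj⇒ujuujuKjSKjj⇒ujuujujjSKjj⇒ujuujujjuKjj⇒ujuujujjujjj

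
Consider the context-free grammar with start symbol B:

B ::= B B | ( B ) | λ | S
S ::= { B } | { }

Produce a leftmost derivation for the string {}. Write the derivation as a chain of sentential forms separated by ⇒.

B ⇒ BB ⇒ BBB ⇒ SBB ⇒ {}BB ⇒ {}B ⇒ {}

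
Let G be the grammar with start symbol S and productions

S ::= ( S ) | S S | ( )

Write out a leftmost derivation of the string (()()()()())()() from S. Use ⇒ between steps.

S ⇒ SS ⇒ SSS ⇒ (S)SS ⇒ (SS)SS ⇒ (SSS)SS ⇒ (SSSS)SS ⇒ (SSSSS)SS ⇒ (()SSSS)SS ⇒ (()()SSS)SS ⇒ (()()()SS)SS ⇒ (()()()()S)SS ⇒ (()()()()())SS ⇒ (()()()()())()S ⇒ (()()()()())()()

S ⇒ SS   [S ::= S S]
SS ⇒ SSS   [S ::= S S]
SSS ⇒ (S)SS   [S ::= ( S )]
(S)SS ⇒ (SS)SS   [S ::= S S]
(SS)SS ⇒ (SSS)SS   [S ::= S S]
(SSS)SS ⇒ (SSSS)SS   [S ::= S S]
(SSSS)SS ⇒ (SSSSS)SS   [S ::= S S]
(SSSSS)SS ⇒ (()SSSS)SS   [S ::= ( )]
(()SSSS)SS ⇒ (()()SSS)SS   [S ::= ( )]
(()()SSS)SS ⇒ (()()()SS)SS   [S ::= ( )]
(()()()SS)SS ⇒ (()()()()S)SS   [S ::= ( )]
(()()()()S)SS ⇒ (()()()()())SS   [S ::= ( )]
(()()()()())SS ⇒ (()()()()())()S   [S ::= ( )]
(()()()()())()S ⇒ (()()()()())()()   [S ::= ( )]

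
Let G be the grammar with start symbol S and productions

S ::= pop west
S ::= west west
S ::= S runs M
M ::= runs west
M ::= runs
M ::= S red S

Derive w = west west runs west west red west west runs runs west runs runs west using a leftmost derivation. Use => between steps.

S => S runs M => S runs M runs M => west west runs M runs M => west west runs S red S runs M => west west runs west west red S runs M => west west runs west west red S runs M runs M => west west runs west west red west west runs M runs M => west west runs west west red west west runs runs west runs M => west west runs west west red west west runs runs west runs runs west

S => S runs M   [S ::= S runs M]
S runs M => S runs M runs M   [S ::= S runs M]
S runs M runs M => west west runs M runs M   [S ::= west west]
west west runs M runs M => west west runs S red S runs M   [M ::= S red S]
west west runs S red S runs M => west west runs west west red S runs M   [S ::= west west]
west west runs west west red S runs M => west west runs west west red S runs M runs M   [S ::= S runs M]
west west runs west west red S runs M runs M => west west runs west west red west west runs M runs M   [S ::= west west]
west west runs west west red west west runs M runs M => west west runs west west red west west runs runs west runs M   [M ::= runs west]
west west runs west west red west west runs runs west runs M => west west runs west west red west west runs runs west runs runs west   [M ::= runs west]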